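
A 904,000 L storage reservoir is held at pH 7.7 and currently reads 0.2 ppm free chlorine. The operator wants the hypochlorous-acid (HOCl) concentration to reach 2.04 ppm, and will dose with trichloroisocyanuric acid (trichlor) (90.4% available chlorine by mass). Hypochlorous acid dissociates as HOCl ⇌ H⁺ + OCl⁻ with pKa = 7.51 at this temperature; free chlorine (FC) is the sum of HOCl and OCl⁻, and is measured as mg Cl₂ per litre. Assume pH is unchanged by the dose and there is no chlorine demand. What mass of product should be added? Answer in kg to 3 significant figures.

5.00 kg

[OCl⁻]/[HOCl] = 10^(pH − pKa) = 10^(7.7 − 7.51) = 1.549; fraction as HOCl = 1/(1 + 1.549) = 0.3923.
Free chlorine required for 2.04 ppm HOCl: 2.04 / 0.3923 = 5.2 ppm.
FC to add: 5.2 − 0.2 = 5 mg/L as Cl₂.
Cl₂ equivalent: 5 mg/L × 904,000 L = 4520 g.
Product at 90.4% available Cl: 4520 / 0.904 = 5000 g.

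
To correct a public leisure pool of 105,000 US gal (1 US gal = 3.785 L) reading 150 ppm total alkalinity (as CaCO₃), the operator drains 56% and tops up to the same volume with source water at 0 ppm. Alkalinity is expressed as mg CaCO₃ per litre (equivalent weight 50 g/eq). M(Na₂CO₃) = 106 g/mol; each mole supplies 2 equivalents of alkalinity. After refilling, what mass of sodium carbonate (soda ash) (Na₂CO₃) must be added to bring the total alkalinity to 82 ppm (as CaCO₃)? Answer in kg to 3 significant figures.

6.74 kg

Volume: 105,000 US gal × 3.785 L/gal = 397,425 L.
After draining 56% and refilling: 150 × 0.44 + 0 × 0.56 = 66 ppm.
Deficit to target: 82 − 66 = 16 mg/L.
As CaCO₃: 16 mg/L × 397,425 L = 6359 g; ÷ 50 g/eq ÷ 2 = 63.59 mol Na₂CO₃.
Mass: 63.59 × 106 = 6740 g.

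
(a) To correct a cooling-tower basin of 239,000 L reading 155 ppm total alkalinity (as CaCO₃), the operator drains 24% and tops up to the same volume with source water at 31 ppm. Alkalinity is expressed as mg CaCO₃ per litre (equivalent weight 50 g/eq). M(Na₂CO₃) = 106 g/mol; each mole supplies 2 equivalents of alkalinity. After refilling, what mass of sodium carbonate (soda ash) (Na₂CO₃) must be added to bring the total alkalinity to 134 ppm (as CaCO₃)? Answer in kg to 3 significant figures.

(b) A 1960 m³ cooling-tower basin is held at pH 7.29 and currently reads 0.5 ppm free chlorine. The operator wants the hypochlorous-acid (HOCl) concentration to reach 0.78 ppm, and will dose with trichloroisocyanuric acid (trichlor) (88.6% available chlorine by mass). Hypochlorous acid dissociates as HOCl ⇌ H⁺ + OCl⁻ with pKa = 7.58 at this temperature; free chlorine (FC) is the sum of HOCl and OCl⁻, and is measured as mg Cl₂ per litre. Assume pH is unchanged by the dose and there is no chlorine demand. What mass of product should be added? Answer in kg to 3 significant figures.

(a) After draining 24% and refilling: 155 × 0.76 + 31 × 0.24 = 125.24 ppm.
(a) Deficit to target: 134 − 125.24 = 8.76 mg/L.
(a) As CaCO₃: 8.76 mg/L × 239,000 L = 2094 g; ÷ 50 g/eq ÷ 2 = 20.94 mol Na₂CO₃.
(a) Mass: 20.94 × 106 = 2219 g.

(b) Volume: 1960 m³ = 1,960,000 L.
(b) [OCl⁻]/[HOCl] = 10^(pH − pKa) = 10^(7.29 − 7.58) = 0.5129; fraction as HOCl = 1/(1 + 0.5129) = 0.661.
(b) Free chlorine required for 0.78 ppm HOCl: 0.78 / 0.661 = 1.18 ppm.
(b) FC to add: 1.18 − 0.5 = 0.68 mg/L as Cl₂.
(b) Cl₂ equivalent: 0.68 mg/L × 1,960,000 L = 1333 g.
(b) Product at 88.6% available Cl: 1333 / 0.886 = 1504 g.

(a) 2.22 kg; (b) 1.50 kg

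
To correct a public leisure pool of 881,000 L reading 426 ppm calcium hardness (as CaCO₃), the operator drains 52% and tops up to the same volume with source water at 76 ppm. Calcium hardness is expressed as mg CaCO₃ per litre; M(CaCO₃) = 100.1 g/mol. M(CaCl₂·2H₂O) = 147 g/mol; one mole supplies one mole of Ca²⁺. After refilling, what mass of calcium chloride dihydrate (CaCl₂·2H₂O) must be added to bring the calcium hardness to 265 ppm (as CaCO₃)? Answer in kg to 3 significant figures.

After draining 52% and refilling: 426 × 0.48 + 76 × 0.52 = 244 ppm.
Deficit to target: 265 − 244 = 21 mg/L.
As CaCO₃: 21 mg/L × 881,000 L = 18,500 g; ÷ 100.1 = 184.8 mol Ca²⁺.
Mass: 184.8 × 147 = 27,170 g.

27.2 kg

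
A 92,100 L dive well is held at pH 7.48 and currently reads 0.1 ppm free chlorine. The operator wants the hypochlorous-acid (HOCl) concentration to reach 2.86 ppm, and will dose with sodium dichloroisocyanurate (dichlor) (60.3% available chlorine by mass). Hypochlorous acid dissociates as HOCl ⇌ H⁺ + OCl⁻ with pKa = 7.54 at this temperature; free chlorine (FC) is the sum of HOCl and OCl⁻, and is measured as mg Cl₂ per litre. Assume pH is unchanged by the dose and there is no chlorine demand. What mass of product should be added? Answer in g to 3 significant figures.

[OCl⁻]/[HOCl] = 10^(pH − pKa) = 10^(7.48 − 7.54) = 0.871; fraction as HOCl = 1/(1 + 0.871) = 0.5345.
Free chlorine required for 2.86 ppm HOCl: 2.86 / 0.5345 = 5.351 ppm.
FC to add: 5.351 − 0.1 = 5.251 mg/L as Cl₂.
Cl₂ equivalent: 5.251 mg/L × 92,100 L = 483.6 g.
Product at 60.3% available Cl: 483.6 / 0.603 = 802 g.

802 g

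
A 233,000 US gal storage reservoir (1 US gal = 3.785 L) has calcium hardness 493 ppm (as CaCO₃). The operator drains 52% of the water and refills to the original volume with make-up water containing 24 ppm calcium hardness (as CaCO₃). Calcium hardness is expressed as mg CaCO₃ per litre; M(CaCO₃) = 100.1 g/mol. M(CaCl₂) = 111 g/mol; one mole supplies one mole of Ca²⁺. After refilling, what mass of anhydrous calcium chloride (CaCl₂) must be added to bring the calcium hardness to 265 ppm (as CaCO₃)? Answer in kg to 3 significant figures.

15.5 kg

Volume: 233,000 US gal × 3.785 L/gal = 881,905 L.
After draining 52% and refilling: 493 × 0.48 + 24 × 0.52 = 249.12 ppm.
Deficit to target: 265 − 249.12 = 15.88 mg/L.
As CaCO₃: 15.88 mg/L × 881,905 L = 14,000 g; ÷ 100.1 = 139.9 mol Ca²⁺.
Mass: 139.9 × 111 = 15,530 g.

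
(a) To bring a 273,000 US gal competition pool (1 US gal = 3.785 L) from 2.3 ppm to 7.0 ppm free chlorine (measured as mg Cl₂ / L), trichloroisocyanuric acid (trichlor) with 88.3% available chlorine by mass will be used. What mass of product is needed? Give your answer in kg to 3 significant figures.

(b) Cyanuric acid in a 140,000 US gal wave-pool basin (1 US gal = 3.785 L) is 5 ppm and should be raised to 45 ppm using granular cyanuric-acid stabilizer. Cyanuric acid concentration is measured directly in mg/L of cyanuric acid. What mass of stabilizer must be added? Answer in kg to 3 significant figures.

(a) 5.50 kg; (b) 21.2 kg

(a) Volume: 273,000 US gal × 3.785 L/gal = 1,033,305 L.
(a) Chlorine deficit: 7.0 − 2.3 = 4.7 ppm = 4.7 mg/L as Cl₂.
(a) Cl₂ equivalent needed: 4.7 mg/L × 1,033,305 L = 4,857,000 mg = 4857 g.
(a) Product at 88.3% available chlorine: 4857 / 0.883 = 5500 g.

(b) Volume: 140,000 US gal × 3.785 L/gal = 529,900 L.
(b) CYA to add: (45 − 5) = 40 mg/L × 529,900 L = 21,200 g cyanuric acid.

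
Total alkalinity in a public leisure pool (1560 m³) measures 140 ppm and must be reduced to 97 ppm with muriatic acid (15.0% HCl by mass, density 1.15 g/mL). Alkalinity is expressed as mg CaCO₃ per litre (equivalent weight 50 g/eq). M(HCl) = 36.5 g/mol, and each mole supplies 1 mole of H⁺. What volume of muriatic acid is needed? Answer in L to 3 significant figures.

Volume: 1560 m³ = 1,560,000 L.
Alkalinity to neutralize: (140 − 97) = 43 mg/L as CaCO₃ × 1,560,000 L = 67,080 g as CaCO₃.
Equivalents of H⁺ required: 67,080 ÷ 50 g/eq = 1342 eq = 1342 mol HCl.
Mass of HCl: 1342 × 36.5 = 48,970 g.
Mass of 15.0% solution: 48,970 / 0.15 = 326,500 g.
Volume: 326,500 g ÷ 1.15 g/mL = 283,900 mL.

284 L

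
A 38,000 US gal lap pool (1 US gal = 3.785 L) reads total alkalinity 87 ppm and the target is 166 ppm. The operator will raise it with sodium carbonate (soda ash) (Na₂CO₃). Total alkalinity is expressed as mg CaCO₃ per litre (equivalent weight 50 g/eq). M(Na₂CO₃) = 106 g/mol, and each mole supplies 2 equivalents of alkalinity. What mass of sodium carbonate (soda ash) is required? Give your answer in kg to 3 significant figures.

12.0 kg

Volume: 38,000 US gal × 3.785 L/gal = 143,830 L.
Alkalinity to add: (166 − 87) = 79 mg/L as CaCO₃ × 143,830 L = 11,360 g as CaCO₃.
Equivalents: 11,360 g ÷ 50 g/eq = 227.3 eq.
Each mole of Na₂CO₃ supplies 2 eq, so 227.3 / 2 = 113.6 mol.
Mass: 113.6 mol × 106 g/mol = 12,040 g.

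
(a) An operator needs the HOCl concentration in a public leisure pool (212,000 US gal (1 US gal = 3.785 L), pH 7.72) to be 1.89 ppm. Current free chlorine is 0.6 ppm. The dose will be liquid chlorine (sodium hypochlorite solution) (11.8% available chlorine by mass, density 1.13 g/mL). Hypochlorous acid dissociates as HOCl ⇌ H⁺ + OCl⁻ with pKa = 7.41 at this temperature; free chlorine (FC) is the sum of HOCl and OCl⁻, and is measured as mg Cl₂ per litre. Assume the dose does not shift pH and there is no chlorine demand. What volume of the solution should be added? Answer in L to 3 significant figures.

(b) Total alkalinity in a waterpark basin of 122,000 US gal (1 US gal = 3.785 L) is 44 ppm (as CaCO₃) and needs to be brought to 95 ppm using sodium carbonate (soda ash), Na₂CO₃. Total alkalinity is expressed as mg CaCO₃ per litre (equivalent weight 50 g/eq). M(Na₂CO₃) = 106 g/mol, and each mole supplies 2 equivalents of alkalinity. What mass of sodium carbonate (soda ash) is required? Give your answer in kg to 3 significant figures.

(a) Volume: 212,000 US gal × 3.785 L/gal = 802,420 L.
(a) [OCl⁻]/[HOCl] = 10^(pH − pKa) = 10^(7.72 − 7.41) = 2.042; fraction as HOCl = 1/(1 + 2.042) = 0.3288.
(a) Free chlorine required for 1.89 ppm HOCl: 1.89 / 0.3288 = 5.749 ppm.
(a) FC to add: 5.749 − 0.6 = 5.149 mg/L as Cl₂.
(a) Cl₂ equivalent: 5.149 mg/L × 802,420 L = 4132 g.
(a) Product at 11.8% available Cl: 4132 / 0.118 = 35,010 g.
(a) Volume: 35,010 g ÷ 1.13 g/mL = 30,990 mL.

(b) Volume: 122,000 US gal × 3.785 L/gal = 461,770 L.
(b) Alkalinity to add: (95 − 44) = 51 mg/L as CaCO₃ × 461,770 L = 23,550 g as CaCO₃.
(b) Equivalents: 23,550 g ÷ 50 g/eq = 471 eq.
(b) Each mole of Na₂CO₃ supplies 2 eq, so 471 / 2 = 235.5 mol.
(b) Mass: 235.5 mol × 106 g/mol = 24,960 g.

(a) 31.0 L; (b) 25.0 kg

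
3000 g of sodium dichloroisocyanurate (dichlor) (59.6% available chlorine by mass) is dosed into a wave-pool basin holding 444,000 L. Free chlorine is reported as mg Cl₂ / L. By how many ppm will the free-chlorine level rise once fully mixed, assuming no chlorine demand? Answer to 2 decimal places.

Available chlorine delivered: 3000 g × 0.596 = 1788 g as Cl₂.
Concentration rise: 1788 g / 444,000 L = 4.027 mg/L = 4.03 ppm.

4.03 ppm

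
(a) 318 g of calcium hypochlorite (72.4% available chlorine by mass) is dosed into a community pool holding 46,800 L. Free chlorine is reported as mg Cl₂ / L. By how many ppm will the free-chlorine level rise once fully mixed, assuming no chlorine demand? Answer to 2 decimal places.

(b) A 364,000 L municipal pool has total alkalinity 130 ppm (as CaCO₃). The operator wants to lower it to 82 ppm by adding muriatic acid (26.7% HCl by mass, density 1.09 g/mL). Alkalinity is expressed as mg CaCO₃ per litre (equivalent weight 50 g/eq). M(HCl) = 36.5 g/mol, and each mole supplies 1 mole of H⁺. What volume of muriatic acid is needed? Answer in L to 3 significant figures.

(a) Available chlorine delivered: 318 g × 0.724 = 230.2 g as Cl₂.
(a) Concentration rise: 230.2 g / 46,800 L = 4.919 mg/L = 4.92 ppm.

(b) Alkalinity to neutralize: (130 − 82) = 48 mg/L as CaCO₃ × 364,000 L = 17,470 g as CaCO₃.
(b) Equivalents of H⁺ required: 17,470 ÷ 50 g/eq = 349.4 eq = 349.4 mol HCl.
(b) Mass of HCl: 349.4 × 36.5 = 12,750 g.
(b) Mass of 26.7% solution: 12,750 / 0.267 = 47,770 g.
(b) Volume: 47,770 g ÷ 1.09 g/mL = 43,830 mL.

(a) 4.92 ppm; (b) 43.8 L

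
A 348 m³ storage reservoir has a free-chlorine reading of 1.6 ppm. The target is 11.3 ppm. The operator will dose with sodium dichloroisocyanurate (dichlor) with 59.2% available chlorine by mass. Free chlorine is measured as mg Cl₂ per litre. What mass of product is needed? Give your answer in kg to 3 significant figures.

5.70 kg

Volume: 348 m³ = 348,000 L.
Chlorine deficit: 11.3 − 1.6 = 9.7 ppm = 9.7 mg/L as Cl₂.
Cl₂ equivalent needed: 9.7 mg/L × 348,000 L = 3,376,000 mg = 3376 g.
Product at 59.2% available chlorine: 3376 / 0.592 = 5702 g.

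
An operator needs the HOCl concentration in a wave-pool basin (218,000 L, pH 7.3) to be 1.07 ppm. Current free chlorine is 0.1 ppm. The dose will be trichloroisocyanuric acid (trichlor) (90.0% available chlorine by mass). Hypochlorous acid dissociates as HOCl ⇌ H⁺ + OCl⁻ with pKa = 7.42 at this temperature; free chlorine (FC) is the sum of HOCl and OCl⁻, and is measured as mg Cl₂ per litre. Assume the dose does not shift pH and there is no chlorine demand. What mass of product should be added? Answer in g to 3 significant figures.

432 g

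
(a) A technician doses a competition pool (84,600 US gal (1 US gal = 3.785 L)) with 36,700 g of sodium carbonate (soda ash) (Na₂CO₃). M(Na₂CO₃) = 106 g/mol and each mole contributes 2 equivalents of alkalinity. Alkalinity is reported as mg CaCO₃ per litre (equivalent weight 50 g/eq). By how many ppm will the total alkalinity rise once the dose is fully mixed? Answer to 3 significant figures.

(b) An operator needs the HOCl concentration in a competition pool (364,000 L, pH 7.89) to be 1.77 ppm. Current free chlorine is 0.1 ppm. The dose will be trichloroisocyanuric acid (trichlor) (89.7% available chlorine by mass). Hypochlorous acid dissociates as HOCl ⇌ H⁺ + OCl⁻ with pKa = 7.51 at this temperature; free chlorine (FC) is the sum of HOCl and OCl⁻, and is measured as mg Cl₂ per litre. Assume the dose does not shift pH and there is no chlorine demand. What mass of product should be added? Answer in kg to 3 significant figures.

(a) 108 ppm; (b) 2.40 kg

(a) Volume: 84,600 US gal × 3.785 L/gal = 320,211 L.
(a) Moles of Na₂CO₃: 36,700 g ÷ 106 g/mol = 346.2 mol → 692.5 eq of alkalinity.
(a) As CaCO₃: 692.5 eq × 50 g/eq = 34,620 g.
(a) Rise: 34,620 g / 320,211 L × 1000 = 108.1 mg/L.

(b) [OCl⁻]/[HOCl] = 10^(pH − pKa) = 10^(7.89 − 7.51) = 2.399; fraction as HOCl = 1/(1 + 2.399) = 0.2942.
(b) Free chlorine required for 1.77 ppm HOCl: 1.77 / 0.2942 = 6.016 ppm.
(b) FC to add: 6.016 − 0.1 = 5.916 mg/L as Cl₂.
(b) Cl₂ equivalent: 5.916 mg/L × 364,000 L = 2153 g.
(b) Product at 89.7% available Cl: 2153 / 0.897 = 2401 g.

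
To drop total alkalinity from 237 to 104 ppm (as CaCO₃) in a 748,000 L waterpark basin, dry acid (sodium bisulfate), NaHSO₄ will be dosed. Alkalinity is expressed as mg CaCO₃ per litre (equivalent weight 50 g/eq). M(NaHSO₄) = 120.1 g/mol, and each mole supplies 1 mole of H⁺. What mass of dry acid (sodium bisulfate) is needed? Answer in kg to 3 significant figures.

Alkalinity to neutralize: (237 − 104) = 133 mg/L as CaCO₃ × 748,000 L = 99,480 g as CaCO₃.
Equivalents of H⁺ required: 99,480 ÷ 50 g/eq = 1990 eq = 1990 mol NaHSO₄.
Mass of NaHSO₄: 1990 × 120.1 = 239,000 g.

239 kg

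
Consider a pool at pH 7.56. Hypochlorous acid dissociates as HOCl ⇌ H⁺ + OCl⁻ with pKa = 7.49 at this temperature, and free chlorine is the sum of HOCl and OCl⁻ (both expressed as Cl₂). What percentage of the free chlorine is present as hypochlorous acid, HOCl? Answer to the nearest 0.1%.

46.0%

[OCl⁻]/[HOCl] = 10^(pH − pKa) = 10^(7.56 − 7.49) = 10^0.07 = 1.175.
Fraction as HOCl = 1 / (1 + 1.175) = 0.4598.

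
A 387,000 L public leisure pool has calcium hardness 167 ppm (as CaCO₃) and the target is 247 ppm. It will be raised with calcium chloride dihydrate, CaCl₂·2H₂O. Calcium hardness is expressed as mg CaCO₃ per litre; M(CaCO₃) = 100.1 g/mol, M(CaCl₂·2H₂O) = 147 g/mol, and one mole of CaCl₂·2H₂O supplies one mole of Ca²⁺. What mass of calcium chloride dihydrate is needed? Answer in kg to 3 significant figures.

45.5 kg

Hardness to add: (247 − 167) = 80 mg/L as CaCO₃ × 387,000 L = 30,960 g as CaCO₃.
Moles of Ca²⁺ (1 mol Ca²⁺ ≡ 1 mol CaCO₃): 30,960 / 100.1 g/mol = 309.3 mol.
Mass of CaCl₂·2H₂O: 309.3 × 147 = 45,470 g.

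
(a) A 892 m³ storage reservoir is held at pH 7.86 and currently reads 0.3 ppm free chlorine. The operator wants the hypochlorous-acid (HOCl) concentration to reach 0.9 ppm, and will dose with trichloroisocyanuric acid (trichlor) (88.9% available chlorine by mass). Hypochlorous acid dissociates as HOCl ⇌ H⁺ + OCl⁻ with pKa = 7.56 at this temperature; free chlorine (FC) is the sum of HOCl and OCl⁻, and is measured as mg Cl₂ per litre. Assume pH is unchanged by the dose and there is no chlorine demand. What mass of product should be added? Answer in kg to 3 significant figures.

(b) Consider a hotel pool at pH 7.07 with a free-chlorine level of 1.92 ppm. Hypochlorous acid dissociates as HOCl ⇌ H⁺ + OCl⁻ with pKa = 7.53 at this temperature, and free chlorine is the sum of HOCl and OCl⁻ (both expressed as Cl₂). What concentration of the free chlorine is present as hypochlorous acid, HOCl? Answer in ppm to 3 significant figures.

(a) Volume: 892 m³ = 892,000 L.
(a) [OCl⁻]/[HOCl] = 10^(pH − pKa) = 10^(7.86 − 7.56) = 1.995; fraction as HOCl = 1/(1 + 1.995) = 0.3339.
(a) Free chlorine required for 0.9 ppm HOCl: 0.9 / 0.3339 = 2.696 ppm.
(a) FC to add: 2.696 − 0.3 = 2.396 mg/L as Cl₂.
(a) Cl₂ equivalent: 2.396 mg/L × 892,000 L = 2137 g.
(a) Product at 88.9% available Cl: 2137 / 0.889 = 2404 g.

(b) [OCl⁻]/[HOCl] = 10^(pH − pKa) = 10^(7.07 − 7.53) = 10^-0.46 = 0.3467.
(b) Fraction as HOCl = 1 / (1 + 0.3467) = 0.7425.
(b) HOCl = 0.7425 × 1.92 ppm = 1.426 ppm.

(a) 2.40 kg; (b) 1.43 ppm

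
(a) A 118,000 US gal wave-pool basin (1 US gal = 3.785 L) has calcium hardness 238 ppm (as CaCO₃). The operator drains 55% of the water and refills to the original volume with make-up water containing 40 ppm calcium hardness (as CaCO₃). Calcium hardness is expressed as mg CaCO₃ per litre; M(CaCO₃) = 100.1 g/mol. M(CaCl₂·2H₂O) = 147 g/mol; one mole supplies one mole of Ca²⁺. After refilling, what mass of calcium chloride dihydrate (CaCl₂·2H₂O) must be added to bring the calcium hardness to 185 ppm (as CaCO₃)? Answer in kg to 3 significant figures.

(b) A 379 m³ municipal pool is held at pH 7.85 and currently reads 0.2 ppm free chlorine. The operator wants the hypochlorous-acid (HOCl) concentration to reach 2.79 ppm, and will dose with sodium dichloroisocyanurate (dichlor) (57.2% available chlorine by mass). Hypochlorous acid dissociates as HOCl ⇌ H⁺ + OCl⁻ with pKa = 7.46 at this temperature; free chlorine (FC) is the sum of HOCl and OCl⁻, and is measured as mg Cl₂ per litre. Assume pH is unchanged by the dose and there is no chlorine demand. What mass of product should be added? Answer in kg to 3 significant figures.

(a) Volume: 118,000 US gal × 3.785 L/gal = 446,630 L.
(a) After draining 55% and refilling: 238 × 0.45 + 40 × 0.55 = 129.1 ppm.
(a) Deficit to target: 185 − 129.1 = 55.9 mg/L.
(a) As CaCO₃: 55.9 mg/L × 446,630 L = 24,970 g; ÷ 100.1 = 249.4 mol Ca²⁺.
(a) Mass: 249.4 × 147 = 36,660 g.

(b) Volume: 379 m³ = 379,000 L.
(b) [OCl⁻]/[HOCl] = 10^(pH − pKa) = 10^(7.85 − 7.46) = 2.455; fraction as HOCl = 1/(1 + 2.455) = 0.2895.
(b) Free chlorine required for 2.79 ppm HOCl: 2.79 / 0.2895 = 9.639 ppm.
(b) FC to add: 9.639 − 0.2 = 9.439 mg/L as Cl₂.
(b) Cl₂ equivalent: 9.439 mg/L × 379,000 L = 3577 g.
(b) Product at 57.2% available Cl: 3577 / 0.572 = 6254 g.

(a) 36.7 kg; (b) 6.25 kg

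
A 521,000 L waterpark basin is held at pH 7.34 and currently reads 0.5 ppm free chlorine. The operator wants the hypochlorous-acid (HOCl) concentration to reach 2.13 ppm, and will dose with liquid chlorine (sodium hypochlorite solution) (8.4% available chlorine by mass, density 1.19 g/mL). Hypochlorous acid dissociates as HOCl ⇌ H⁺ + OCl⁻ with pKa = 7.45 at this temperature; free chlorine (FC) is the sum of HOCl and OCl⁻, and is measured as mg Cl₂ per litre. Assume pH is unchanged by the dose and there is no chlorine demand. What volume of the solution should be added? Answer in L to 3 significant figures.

[OCl⁻]/[HOCl] = 10^(pH − pKa) = 10^(7.34 − 7.45) = 0.7762; fraction as HOCl = 1/(1 + 0.7762) = 0.563.
Free chlorine required for 2.13 ppm HOCl: 2.13 / 0.563 = 3.783 ppm.
FC to add: 3.783 − 0.5 = 3.283 mg/L as Cl₂.
Cl₂ equivalent: 3.283 mg/L × 521,000 L = 1711 g.
Product at 8.4% available Cl: 1711 / 0.084 = 20,360 g.
Volume: 20,360 g ÷ 1.19 g/mL = 17,110 mL.

17.1 L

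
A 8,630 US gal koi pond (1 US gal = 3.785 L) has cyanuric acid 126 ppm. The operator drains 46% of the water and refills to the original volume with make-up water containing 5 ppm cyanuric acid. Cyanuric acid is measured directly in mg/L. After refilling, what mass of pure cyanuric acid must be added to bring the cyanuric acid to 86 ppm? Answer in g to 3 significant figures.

512 g

Volume: 8,630 US gal × 3.785 L/gal = 32,665 L.
After draining 46% and refilling: 126 × 0.54 + 5 × 0.46 = 70.34 ppm.
Deficit to target: 86 − 70.34 = 15.66 mg/L.
Mass: 15.66 mg/L × 32,665 L = 511.5 g cyanuric acid.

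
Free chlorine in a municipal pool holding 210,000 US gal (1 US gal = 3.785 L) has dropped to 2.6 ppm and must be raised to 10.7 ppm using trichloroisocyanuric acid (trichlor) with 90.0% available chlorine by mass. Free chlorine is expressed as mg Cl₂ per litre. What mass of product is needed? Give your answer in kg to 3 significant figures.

Volume: 210,000 US gal × 3.785 L/gal = 794,850 L.
Chlorine deficit: 10.7 − 2.6 = 8.1 ppm = 8.1 mg/L as Cl₂.
Cl₂ equivalent needed: 8.1 mg/L × 794,850 L = 6,438,000 mg = 6438 g.
Product at 90.0% available chlorine: 6438 / 0.9 = 7154 g.

7.15 kg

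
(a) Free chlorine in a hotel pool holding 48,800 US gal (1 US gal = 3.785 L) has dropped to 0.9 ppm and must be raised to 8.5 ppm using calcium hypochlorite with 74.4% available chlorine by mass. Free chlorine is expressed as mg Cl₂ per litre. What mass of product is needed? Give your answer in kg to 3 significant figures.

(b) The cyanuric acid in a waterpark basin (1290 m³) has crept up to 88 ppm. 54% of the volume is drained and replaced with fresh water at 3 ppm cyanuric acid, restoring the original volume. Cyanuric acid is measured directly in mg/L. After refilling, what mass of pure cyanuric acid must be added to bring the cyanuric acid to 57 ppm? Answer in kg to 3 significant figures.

(a) 1.89 kg; (b) 19.2 kg

(a) Volume: 48,800 US gal × 3.785 L/gal = 184,708 L.
(a) Chlorine deficit: 8.5 − 0.9 = 7.6 ppm = 7.6 mg/L as Cl₂.
(a) Cl₂ equivalent needed: 7.6 mg/L × 184,708 L = 1,404,000 mg = 1404 g.
(a) Product at 74.4% available chlorine: 1404 / 0.744 = 1887 g.

(b) Volume: 1290 m³ = 1,290,000 L.
(b) After draining 54% and refilling: 88 × 0.46 + 3 × 0.54 = 42.1 ppm.
(b) Deficit to target: 57 − 42.1 = 14.9 mg/L.
(b) Mass: 14.9 mg/L × 1,290,000 L = 19,220 g cyanuric acid.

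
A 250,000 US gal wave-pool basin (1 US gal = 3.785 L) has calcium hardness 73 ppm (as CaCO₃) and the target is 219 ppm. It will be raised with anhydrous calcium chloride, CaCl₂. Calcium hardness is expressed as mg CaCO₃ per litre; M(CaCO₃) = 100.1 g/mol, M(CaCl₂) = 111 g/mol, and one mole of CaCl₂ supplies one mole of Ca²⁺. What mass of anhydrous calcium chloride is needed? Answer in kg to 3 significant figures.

Volume: 250,000 US gal × 3.785 L/gal = 946,250 L.
Hardness to add: (219 − 73) = 146 mg/L as CaCO₃ × 946,250 L = 138,200 g as CaCO₃.
Moles of Ca²⁺ (1 mol Ca²⁺ ≡ 1 mol CaCO₃): 138,200 / 100.1 g/mol = 1380 mol.
Mass of CaCl₂: 1380 × 111 = 153,200 g.

153 kg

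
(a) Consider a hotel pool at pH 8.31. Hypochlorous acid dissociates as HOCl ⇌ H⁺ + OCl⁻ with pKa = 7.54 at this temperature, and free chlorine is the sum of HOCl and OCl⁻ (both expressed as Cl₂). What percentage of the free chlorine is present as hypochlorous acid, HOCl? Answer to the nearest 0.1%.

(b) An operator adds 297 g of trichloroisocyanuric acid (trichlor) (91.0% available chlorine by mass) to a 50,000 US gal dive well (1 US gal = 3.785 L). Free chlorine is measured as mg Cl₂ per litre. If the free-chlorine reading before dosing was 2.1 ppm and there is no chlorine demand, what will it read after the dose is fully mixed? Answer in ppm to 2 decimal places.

(a) 14.5%; (b) 3.53 ppm

(a) [OCl⁻]/[HOCl] = 10^(pH − pKa) = 10^(8.31 − 7.54) = 10^0.77 = 5.888.
(a) Fraction as HOCl = 1 / (1 + 5.888) = 0.1452.

(b) Volume: 50,000 US gal × 3.785 L/gal = 189,250 L.
(b) Available chlorine delivered: 297 g × 0.91 = 270.3 g as Cl₂.
(b) Concentration rise: 270.3 g / 189,250 L = 1.428 mg/L = 1.43 ppm.
(b) Final FC: 2.1 + 1.43 = 3.53 ppm.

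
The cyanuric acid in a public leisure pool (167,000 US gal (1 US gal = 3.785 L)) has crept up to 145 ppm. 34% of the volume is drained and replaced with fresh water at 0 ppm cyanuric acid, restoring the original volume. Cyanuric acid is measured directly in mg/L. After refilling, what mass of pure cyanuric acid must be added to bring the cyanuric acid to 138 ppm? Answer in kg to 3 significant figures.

26.7 kg

Volume: 167,000 US gal × 3.785 L/gal = 632,095 L.
After draining 34% and refilling: 145 × 0.66 + 0 × 0.34 = 95.7 ppm.
Deficit to target: 138 − 95.7 = 42.3 mg/L.
Mass: 42.3 mg/L × 632,095 L = 26,740 g cyanuric acid.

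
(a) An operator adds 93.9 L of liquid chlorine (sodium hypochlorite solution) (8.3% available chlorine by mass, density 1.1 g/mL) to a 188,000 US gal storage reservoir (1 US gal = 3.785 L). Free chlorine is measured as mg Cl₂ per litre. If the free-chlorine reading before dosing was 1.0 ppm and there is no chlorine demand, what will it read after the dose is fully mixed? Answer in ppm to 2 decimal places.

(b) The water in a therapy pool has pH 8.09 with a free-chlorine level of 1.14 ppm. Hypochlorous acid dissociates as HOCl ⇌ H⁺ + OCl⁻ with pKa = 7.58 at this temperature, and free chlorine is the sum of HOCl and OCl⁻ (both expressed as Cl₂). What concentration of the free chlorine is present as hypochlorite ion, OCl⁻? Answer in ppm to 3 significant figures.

(a) 13.05 ppm; (b) 0.871 ppm

(a) Volume: 188,000 US gal × 3.785 L/gal = 711,580 L.
(a) Mass of solution: 93.9 L × 1000 mL/L × 1.1 g/mL = 103,300 g.
(a) Available chlorine delivered: 103,300 g × 0.083 = 8573 g as Cl₂.
(a) Concentration rise: 8573 g / 711,580 L = 12.05 mg/L = 12.05 ppm.
(a) Final FC: 1.0 + 12.05 = 13.05 ppm.

(b) [OCl⁻]/[HOCl] = 10^(pH − pKa) = 10^(8.09 − 7.58) = 10^0.51 = 3.236.
(b) Fraction as HOCl = 1 / (1 + 3.236) = 0.2361.
(b) OCl⁻ = (1 − 0.2361) × 1.14 ppm = 0.8709 ppm.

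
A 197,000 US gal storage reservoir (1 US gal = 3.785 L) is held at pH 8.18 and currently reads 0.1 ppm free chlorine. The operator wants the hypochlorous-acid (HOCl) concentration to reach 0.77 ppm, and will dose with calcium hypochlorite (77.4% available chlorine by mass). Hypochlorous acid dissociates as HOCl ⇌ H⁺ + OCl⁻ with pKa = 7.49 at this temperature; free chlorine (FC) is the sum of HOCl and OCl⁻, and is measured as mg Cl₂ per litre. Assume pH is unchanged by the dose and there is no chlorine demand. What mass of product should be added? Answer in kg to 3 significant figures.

Volume: 197,000 US gal × 3.785 L/gal = 745,645 L.
[OCl⁻]/[HOCl] = 10^(pH − pKa) = 10^(8.18 − 7.49) = 4.898; fraction as HOCl = 1/(1 + 4.898) = 0.1696.
Free chlorine required for 0.77 ppm HOCl: 0.77 / 0.1696 = 4.541 ppm.
FC to add: 4.541 − 0.1 = 4.441 mg/L as Cl₂.
Cl₂ equivalent: 4.441 mg/L × 745,645 L = 3312 g.
Product at 77.4% available Cl: 3312 / 0.774 = 4279 g.

4.28 kg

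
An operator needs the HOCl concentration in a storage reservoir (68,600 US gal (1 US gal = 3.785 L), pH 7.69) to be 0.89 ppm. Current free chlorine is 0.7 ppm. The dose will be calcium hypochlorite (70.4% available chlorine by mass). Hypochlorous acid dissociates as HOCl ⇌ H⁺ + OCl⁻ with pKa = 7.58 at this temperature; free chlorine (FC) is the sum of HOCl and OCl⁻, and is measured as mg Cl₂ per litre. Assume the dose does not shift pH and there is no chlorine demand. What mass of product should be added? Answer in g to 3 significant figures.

Volume: 68,600 US gal × 3.785 L/gal = 259,651 L.
[OCl⁻]/[HOCl] = 10^(pH − pKa) = 10^(7.69 − 7.58) = 1.288; fraction as HOCl = 1/(1 + 1.288) = 0.437.
Free chlorine required for 0.89 ppm HOCl: 0.89 / 0.437 = 2.037 ppm.
FC to add: 2.037 − 0.7 = 1.337 mg/L as Cl₂.
Cl₂ equivalent: 1.337 mg/L × 259,651 L = 347 g.
Product at 70.4% available Cl: 347 / 0.704 = 492.9 g.

493 g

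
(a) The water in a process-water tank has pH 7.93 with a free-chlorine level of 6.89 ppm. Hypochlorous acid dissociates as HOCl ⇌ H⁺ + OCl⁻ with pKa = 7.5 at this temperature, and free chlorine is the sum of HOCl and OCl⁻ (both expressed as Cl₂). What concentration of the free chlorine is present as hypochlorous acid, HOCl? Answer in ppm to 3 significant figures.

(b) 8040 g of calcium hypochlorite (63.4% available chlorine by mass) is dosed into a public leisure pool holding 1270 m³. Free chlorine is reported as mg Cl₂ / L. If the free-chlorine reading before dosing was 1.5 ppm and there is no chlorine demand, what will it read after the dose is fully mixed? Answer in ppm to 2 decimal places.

(a) 1.87 ppm; (b) 5.51 ppm

(a) [OCl⁻]/[HOCl] = 10^(pH − pKa) = 10^(7.93 − 7.5) = 10^0.43 = 2.692.
(a) Fraction as HOCl = 1 / (1 + 2.692) = 0.2709.
(a) HOCl = 0.2709 × 6.89 ppm = 1.866 ppm.

(b) Volume: 1270 m³ = 1,270,000 L.
(b) Available chlorine delivered: 8040 g × 0.634 = 5097 g as Cl₂.
(b) Concentration rise: 5097 g / 1,270,000 L = 4.014 mg/L = 4.01 ppm.
(b) Final FC: 1.5 + 4.01 = 5.51 ppm.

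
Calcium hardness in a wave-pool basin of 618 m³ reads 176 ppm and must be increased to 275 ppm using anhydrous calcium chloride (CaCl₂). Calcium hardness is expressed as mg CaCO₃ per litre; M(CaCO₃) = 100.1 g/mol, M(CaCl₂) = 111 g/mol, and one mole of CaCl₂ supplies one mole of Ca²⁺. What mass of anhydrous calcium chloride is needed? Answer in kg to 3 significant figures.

Volume: 618 m³ = 618,000 L.
Hardness to add: (275 − 176) = 99 mg/L as CaCO₃ × 618,000 L = 61,180 g as CaCO₃.
Moles of Ca²⁺ (1 mol Ca²⁺ ≡ 1 mol CaCO₃): 61,180 / 100.1 g/mol = 611.2 mol.
Mass of CaCl₂: 611.2 × 111 = 67,840 g.

67.8 kg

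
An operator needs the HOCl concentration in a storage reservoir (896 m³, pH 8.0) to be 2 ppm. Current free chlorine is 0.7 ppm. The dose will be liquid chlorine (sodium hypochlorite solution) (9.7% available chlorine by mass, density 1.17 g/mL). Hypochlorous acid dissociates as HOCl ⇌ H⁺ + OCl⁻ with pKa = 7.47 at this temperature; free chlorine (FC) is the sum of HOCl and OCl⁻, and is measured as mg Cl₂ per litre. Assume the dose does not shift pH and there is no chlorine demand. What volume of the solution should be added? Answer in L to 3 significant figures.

63.8 L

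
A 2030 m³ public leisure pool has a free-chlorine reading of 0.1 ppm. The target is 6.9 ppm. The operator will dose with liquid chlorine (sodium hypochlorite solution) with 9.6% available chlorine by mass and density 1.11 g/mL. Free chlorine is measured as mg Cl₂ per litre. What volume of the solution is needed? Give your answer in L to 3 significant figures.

130 L

Volume: 2030 m³ = 2,030,000 L.
Chlorine deficit: 6.9 − 0.1 = 6.8 ppm = 6.8 mg/L as Cl₂.
Cl₂ equivalent needed: 6.8 mg/L × 2,030,000 L = 13,800,000 mg = 13,800 g.
Product at 9.6% available chlorine: 13,800 / 0.096 = 143,800 g.
Volume at density 1.11 g/mL: 143,800 g ÷ 1.11 g/mL = 129,500 mL.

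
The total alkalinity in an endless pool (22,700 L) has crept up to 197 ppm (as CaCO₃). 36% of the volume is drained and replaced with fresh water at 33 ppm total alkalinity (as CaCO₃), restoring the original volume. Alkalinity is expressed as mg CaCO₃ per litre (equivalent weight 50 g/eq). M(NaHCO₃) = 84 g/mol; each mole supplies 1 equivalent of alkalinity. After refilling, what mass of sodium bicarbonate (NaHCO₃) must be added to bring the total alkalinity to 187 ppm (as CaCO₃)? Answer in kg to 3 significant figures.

After draining 36% and refilling: 197 × 0.64 + 33 × 0.36 = 137.96 ppm.
Deficit to target: 187 − 137.96 = 49.04 mg/L.
As CaCO₃: 49.04 mg/L × 22,700 L = 1113 g; ÷ 50 g/eq ÷ 1 = 22.26 mol NaHCO₃.
Mass: 22.26 × 84 = 1870 g.

1.87 kg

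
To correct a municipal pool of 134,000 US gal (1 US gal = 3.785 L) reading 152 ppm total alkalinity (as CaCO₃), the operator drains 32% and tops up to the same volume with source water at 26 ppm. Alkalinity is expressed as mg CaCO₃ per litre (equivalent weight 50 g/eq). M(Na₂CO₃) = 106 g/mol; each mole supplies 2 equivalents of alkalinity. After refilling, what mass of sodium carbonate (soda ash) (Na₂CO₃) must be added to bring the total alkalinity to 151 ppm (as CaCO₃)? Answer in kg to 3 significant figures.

21.1 kg

Volume: 134,000 US gal × 3.785 L/gal = 507,190 L.
After draining 32% and refilling: 152 × 0.68 + 26 × 0.32 = 111.68 ppm.
Deficit to target: 151 − 111.68 = 39.32 mg/L.
As CaCO₃: 39.32 mg/L × 507,190 L = 19,940 g; ÷ 50 g/eq ÷ 2 = 199.4 mol Na₂CO₃.
Mass: 199.4 × 106 = 21,140 g.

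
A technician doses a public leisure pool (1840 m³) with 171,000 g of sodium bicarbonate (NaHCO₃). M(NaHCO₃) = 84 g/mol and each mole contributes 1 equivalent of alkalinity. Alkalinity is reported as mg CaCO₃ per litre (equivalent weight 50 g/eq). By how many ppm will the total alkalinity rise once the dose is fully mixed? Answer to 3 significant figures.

55.3 ppm

Volume: 1840 m³ = 1,840,000 L.
Moles of NaHCO₃: 171,000 g ÷ 84 g/mol = 2036 mol → 2036 eq of alkalinity.
As CaCO₃: 2036 eq × 50 g/eq = 101,800 g.
Rise: 101,800 g / 1,840,000 L × 1000 = 55.32 mg/L.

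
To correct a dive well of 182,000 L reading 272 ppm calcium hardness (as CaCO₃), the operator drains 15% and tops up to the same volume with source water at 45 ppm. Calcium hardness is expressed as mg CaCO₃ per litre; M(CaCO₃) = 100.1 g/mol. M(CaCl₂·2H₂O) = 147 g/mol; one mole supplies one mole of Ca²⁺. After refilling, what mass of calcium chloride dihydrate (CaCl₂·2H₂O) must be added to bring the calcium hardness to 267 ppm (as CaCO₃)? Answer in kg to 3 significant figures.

7.76 kg

After draining 15% and refilling: 272 × 0.85 + 45 × 0.15 = 237.95 ppm.
Deficit to target: 267 − 237.95 = 29.05 mg/L.
As CaCO₃: 29.05 mg/L × 182,000 L = 5287 g; ÷ 100.1 = 52.82 mol Ca²⁺.
Mass: 52.82 × 147 = 7764 g.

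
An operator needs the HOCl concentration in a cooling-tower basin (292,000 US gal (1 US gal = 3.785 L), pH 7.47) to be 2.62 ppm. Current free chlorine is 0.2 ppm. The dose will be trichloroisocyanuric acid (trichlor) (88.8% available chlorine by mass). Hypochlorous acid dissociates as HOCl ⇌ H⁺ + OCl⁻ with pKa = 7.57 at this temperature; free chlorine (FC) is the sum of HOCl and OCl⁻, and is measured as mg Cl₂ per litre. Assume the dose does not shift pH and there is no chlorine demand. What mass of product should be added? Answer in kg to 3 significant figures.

5.60 kg

Volume: 292,000 US gal × 3.785 L/gal = 1,105,220 L.
[OCl⁻]/[HOCl] = 10^(pH − pKa) = 10^(7.47 − 7.57) = 0.7943; fraction as HOCl = 1/(1 + 0.7943) = 0.5573.
Free chlorine required for 2.62 ppm HOCl: 2.62 / 0.5573 = 4.701 ppm.
FC to add: 4.701 − 0.2 = 4.501 mg/L as Cl₂.
Cl₂ equivalent: 4.501 mg/L × 1,105,220 L = 4975 g.
Product at 88.8% available Cl: 4975 / 0.888 = 5602 g.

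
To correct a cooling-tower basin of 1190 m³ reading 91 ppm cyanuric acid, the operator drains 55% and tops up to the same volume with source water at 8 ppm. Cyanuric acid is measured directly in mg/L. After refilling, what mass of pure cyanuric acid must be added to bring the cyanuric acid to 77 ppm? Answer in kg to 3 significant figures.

37.7 kg

Volume: 1190 m³ = 1,190,000 L.
After draining 55% and refilling: 91 × 0.45 + 8 × 0.55 = 45.35 ppm.
Deficit to target: 77 − 45.35 = 31.65 mg/L.
Mass: 31.65 mg/L × 1,190,000 L = 37,660 g cyanuric acid.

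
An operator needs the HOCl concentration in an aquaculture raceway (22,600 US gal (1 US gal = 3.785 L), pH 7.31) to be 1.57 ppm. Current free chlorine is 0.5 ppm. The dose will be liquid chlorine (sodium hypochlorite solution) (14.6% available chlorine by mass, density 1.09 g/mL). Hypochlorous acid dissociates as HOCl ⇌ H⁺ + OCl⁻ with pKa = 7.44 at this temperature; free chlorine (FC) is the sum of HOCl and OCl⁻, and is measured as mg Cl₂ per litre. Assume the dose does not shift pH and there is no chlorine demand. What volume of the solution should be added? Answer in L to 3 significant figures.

Volume: 22,600 US gal × 3.785 L/gal = 85,541 L.
[OCl⁻]/[HOCl] = 10^(pH − pKa) = 10^(7.31 − 7.44) = 0.7413; fraction as HOCl = 1/(1 + 0.7413) = 0.5743.
Free chlorine required for 1.57 ppm HOCl: 1.57 / 0.5743 = 2.734 ppm.
FC to add: 2.734 − 0.5 = 2.234 mg/L as Cl₂.
Cl₂ equivalent: 2.234 mg/L × 85,541 L = 191.1 g.
Product at 14.6% available Cl: 191.1 / 0.146 = 1309 g.
Volume: 1309 g ÷ 1.09 g/mL = 1201 mL.

1.20 L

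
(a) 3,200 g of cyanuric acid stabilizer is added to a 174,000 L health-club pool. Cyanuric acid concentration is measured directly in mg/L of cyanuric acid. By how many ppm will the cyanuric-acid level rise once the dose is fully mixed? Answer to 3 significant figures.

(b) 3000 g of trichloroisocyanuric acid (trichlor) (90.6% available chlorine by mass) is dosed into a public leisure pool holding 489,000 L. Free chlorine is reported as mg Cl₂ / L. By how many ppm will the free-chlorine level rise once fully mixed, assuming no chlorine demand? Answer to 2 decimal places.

(a) 18.4 ppm; (b) 5.56 ppm

(a) Rise: 3,200 g / 174,000 L × 1000 = 18.39 mg/L.

(b) Available chlorine delivered: 3000 g × 0.906 = 2718 g as Cl₂.
(b) Concentration rise: 2718 g / 489,000 L = 5.558 mg/L = 5.56 ppm.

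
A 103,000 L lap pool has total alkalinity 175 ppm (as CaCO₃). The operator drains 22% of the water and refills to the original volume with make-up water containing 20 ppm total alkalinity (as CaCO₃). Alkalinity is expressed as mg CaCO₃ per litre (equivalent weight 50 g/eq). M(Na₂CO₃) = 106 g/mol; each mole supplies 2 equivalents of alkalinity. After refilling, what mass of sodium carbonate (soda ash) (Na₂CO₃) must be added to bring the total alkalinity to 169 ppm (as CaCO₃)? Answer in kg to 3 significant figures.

3.07 kg

After draining 22% and refilling: 175 × 0.78 + 20 × 0.22 = 140.9 ppm.
Deficit to target: 169 − 140.9 = 28.1 mg/L.
As CaCO₃: 28.1 mg/L × 103,000 L = 2894 g; ÷ 50 g/eq ÷ 2 = 28.94 mol Na₂CO₃.
Mass: 28.94 × 106 = 3068 g.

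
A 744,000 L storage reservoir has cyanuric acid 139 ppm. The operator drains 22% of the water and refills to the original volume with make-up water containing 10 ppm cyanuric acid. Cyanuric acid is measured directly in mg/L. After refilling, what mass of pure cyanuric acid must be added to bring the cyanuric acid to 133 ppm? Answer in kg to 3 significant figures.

16.7 kg

After draining 22% and refilling: 139 × 0.78 + 10 × 0.22 = 110.62 ppm.
Deficit to target: 133 − 110.62 = 22.38 mg/L.
Mass: 22.38 mg/L × 744,000 L = 16,650 g cyanuric acid.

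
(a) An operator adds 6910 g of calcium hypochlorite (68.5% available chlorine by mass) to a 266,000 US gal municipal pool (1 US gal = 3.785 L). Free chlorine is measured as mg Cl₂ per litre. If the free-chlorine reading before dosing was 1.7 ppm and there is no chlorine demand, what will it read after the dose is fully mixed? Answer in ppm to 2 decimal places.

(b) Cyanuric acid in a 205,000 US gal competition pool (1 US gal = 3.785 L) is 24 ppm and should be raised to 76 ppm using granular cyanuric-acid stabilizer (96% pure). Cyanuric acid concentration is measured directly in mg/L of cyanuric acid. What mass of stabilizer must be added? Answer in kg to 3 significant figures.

(a) Volume: 266,000 US gal × 3.785 L/gal = 1,006,810 L.
(a) Available chlorine delivered: 6910 g × 0.685 = 4733 g as Cl₂.
(a) Concentration rise: 4733 g / 1,006,810 L = 4.701 mg/L = 4.70 ppm.
(a) Final FC: 1.7 + 4.70 = 6.40 ppm.

(b) Volume: 205,000 US gal × 3.785 L/gal = 775,925 L.
(b) CYA to add: (76 − 24) = 52 mg/L × 775,925 L = 40,350 g cyanuric acid.
(b) At 96% purity: 40,350 / 0.96 = 42,030 g product.

(a) 6.40 ppm; (b) 42.0 kg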